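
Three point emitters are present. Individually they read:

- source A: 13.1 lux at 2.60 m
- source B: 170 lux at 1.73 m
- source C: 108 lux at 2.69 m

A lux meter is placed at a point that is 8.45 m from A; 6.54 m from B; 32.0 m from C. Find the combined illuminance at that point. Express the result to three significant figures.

13.9 lux

Each source contributes Iᵢ·(dᵢ/rᵢ)²; contributions add.
A: 13.1 × (2.60/8.45)² = 1.240 lux
B: 170 × (1.73/6.54)² = 11.90 lux
C: 108 × (2.69/32.0)² = 0.7632 lux
Total = 1.240 + 11.90 + 0.7632 = 13.90 lux.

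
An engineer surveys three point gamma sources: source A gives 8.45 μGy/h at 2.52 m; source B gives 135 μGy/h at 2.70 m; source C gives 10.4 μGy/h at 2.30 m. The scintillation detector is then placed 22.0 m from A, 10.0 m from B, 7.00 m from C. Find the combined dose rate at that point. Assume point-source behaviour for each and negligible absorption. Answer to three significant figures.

Each source contributes Iᵢ·(dᵢ/rᵢ)²; contributions add.
A: 8.45 × (2.52/22.0)² = 0.1109 μGy/h
B: 135 × (2.70/10.0)² = 9.842 μGy/h
C: 10.4 × (2.30/7.00)² = 1.123 μGy/h
Total = 0.1109 + 9.842 + 1.123 = 11.08 μGy/h.

11.1 μGy/h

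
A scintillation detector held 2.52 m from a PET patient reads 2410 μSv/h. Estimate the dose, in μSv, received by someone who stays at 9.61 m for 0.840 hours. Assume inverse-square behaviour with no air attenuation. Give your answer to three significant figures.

139 μSv

Applying the 1/r² law, rate at 9.61 m:
2410 × (2.52/9.61)² = 2410 × 0.06876 = 165.7 μSv/h.
Dose = rate × time = 165.7 μSv/h × 0.8400 h = 139.2 μSv.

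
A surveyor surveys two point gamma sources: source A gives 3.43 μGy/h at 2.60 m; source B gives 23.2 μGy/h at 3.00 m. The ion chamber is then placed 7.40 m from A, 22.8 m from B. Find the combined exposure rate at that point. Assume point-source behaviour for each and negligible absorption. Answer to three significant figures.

By superposition, sum each source's inverse-square contribution:
A: 3.43 × (2.60/7.40)² = 0.4234 μGy/h
B: 23.2 × (3.00/22.8)² = 0.4017 μGy/h
Total = 0.4234 + 0.4017 = 0.8251 μGy/h.

0.825 μGy/h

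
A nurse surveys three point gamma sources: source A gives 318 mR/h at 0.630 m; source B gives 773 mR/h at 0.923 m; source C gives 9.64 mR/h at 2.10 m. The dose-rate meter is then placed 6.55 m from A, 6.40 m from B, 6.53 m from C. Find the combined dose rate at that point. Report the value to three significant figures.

20.0 mR/h

By superposition, sum each source's inverse-square contribution:
A: 318 × (0.630/6.55)² = 2.942 mR/h
B: 773 × (0.923/6.40)² = 16.08 mR/h
C: 9.64 × (2.10/6.53)² = 0.9970 mR/h
Total = 2.942 + 16.08 + 0.9970 = 20.02 mR/h.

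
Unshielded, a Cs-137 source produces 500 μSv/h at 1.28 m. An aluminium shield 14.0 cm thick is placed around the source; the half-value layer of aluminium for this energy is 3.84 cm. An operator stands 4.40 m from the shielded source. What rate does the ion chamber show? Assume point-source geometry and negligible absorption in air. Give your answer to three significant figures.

3.38 μSv/h

Distance alone: 500 × (1.28/4.40)² = 500 × 0.08463 = 42.31 μSv/h.
Shield: 14.0/3.84 = 3.646 half-value layers → attenuation 2^(−3.646) = 0.07988.
Combined: 42.31 × 0.07988 = 3.380 μSv/h.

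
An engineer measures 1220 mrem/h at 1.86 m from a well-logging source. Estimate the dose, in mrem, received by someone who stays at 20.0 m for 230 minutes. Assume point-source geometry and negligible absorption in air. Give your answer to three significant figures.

40.4 mrem

Applying the 1/r² law, rate at 20.0 m:
1220 × (1.86/20.0)² = 1220 × 0.008649 = 10.55 mrem/h.
Dose = rate × time = 10.55 mrem/h × 3.833 h = 40.44 mrem.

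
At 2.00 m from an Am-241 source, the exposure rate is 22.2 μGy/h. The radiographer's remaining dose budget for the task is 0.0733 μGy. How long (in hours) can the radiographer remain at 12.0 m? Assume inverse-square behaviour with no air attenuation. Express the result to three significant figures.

Using I₁d₁² = I₂d₂², rate at 12.0 m:
(2.00/12.0)² = 0.02778, so 22.2 × 0.02778 = 0.6167 μGy/h.
Stay time = 0.0733 μGy ÷ 0.6167 μGy/h = 0.1189 h.

0.119 h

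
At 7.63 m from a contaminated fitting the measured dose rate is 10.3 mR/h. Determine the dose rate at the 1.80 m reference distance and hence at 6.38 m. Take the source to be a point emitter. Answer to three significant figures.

185 mR/h; 14.7 mR/h

By the inverse-square law,
At 1.80 m: 10.3 × (7.63/1.80)² = 10.3 × 17.97 = 185.1 mR/h
At 6.38 m: (1.80/6.38)² = 0.07960, so 185.1 × 0.07960 = 14.73 mR/h.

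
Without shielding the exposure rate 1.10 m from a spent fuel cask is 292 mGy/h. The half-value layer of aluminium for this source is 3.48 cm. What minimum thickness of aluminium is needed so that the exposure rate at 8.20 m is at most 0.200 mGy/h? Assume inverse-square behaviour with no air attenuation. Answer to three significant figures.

At 8.20 m, distance alone gives (1.10/8.20)² = 0.01800, so 292 × 0.01800 = 5.256 mGy/h.
Further attenuation needed: 5.256/0.200 = 26.28.
n = log₂(26.28) = 4.716 half-value layers.
Thickness = 4.716 × 3.48 cm = 16.41 cm.

16.4 cm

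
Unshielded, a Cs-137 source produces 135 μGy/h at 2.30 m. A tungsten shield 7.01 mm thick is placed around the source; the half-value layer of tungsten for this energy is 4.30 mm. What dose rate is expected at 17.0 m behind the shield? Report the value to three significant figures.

0.798 μGy/h

Distance alone: 135 × (2.30/17.0)² = 135 × 0.01830 = 2.470 μGy/h.
Shield: 7.01/4.30 = 1.630 half-value layers → attenuation 2^(−1.630) = 0.3231.
Combined: 2.470 × 0.3231 = 0.7981 μGy/h.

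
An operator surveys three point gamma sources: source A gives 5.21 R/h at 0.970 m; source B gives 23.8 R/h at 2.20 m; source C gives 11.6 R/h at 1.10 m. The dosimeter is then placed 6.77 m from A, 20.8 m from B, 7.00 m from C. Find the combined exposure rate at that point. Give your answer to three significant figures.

By superposition, sum each source's inverse-square contribution:
A: 5.21 × (0.970/6.77)² = 0.1070 R/h
B: 23.8 × (2.20/20.8)² = 0.2663 R/h
C: 11.6 × (1.10/7.00)² = 0.2864 R/h
Total = 0.1070 + 0.2663 + 0.2864 = 0.6597 R/h.

0.660 R/h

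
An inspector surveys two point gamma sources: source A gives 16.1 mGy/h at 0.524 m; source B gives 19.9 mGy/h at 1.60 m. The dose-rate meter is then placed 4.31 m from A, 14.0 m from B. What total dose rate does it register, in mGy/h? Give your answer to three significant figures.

0.498 mGy/h

Each source contributes Iᵢ·(dᵢ/rᵢ)²; contributions add.
A: 16.1 × (0.524/4.31)² = 0.2380 mGy/h
B: 19.9 × (1.60/14.0)² = 0.2599 mGy/h
Total = 0.2380 + 0.2599 = 0.4979 mGy/h.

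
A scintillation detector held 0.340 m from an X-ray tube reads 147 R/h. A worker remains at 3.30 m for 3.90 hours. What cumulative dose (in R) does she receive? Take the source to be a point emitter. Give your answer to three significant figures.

6.09 R

Since intensity falls as 1/r², rate at 3.30 m:
(0.340/3.30)² = 0.01062, so 147 × 0.01062 = 1.561 R/h.
Dose = rate × time = 1.561 R/h × 3.900 h = 6.088 R.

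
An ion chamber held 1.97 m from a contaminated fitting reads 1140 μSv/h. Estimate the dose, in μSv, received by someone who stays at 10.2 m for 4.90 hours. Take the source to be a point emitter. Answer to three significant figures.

Since intensity falls as 1/r², rate at 10.2 m:
1140 × (1.97/10.2)² = 1140 × 0.03730 = 42.52 μSv/h.
Dose = rate × time = 42.52 μSv/h × 4.900 h = 208.3 μSv.

208 μSv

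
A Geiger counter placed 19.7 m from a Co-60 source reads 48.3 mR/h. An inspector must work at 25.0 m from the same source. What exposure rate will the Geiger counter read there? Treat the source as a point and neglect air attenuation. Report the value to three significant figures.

Applying the 1/r² law, scaling from 19.7 m to 25.0 m:
(19.7/25.0)² = 0.6209, so 48.3 × 0.6209 = 29.99 mR/h.

30.0 mR/h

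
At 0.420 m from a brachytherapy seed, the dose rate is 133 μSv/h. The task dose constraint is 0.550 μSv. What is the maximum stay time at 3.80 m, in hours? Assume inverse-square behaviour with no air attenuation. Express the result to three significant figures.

Since intensity falls as 1/r², rate at 3.80 m:
133 × (0.420/3.80)² = 133 × 0.01222 = 1.625 μSv/h.
Stay time = 0.550 μSv ÷ 1.625 μSv/h = 0.3385 h.

0.339 h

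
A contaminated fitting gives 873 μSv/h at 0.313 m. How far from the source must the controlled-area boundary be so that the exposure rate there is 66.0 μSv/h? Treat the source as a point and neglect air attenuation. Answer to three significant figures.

Since intensity falls as 1/r², d₂ = d₁·√(I₁/I₂).
I₁/I₂ = 873/66.0 = 13.23, so d₂ = 0.313 × √13.23 = 1.138 m.

1.14 m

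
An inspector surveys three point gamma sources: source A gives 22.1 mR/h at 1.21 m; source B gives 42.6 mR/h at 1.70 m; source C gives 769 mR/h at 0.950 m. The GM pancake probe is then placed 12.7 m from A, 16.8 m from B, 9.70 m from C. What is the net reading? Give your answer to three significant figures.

8.01 mR/h

Each source contributes Iᵢ·(dᵢ/rᵢ)²; contributions add.
A: 22.1 × (1.21/12.7)² = 0.2006 mR/h
B: 42.6 × (1.70/16.8)² = 0.4362 mR/h
C: 769 × (0.950/9.70)² = 7.376 mR/h
Total = 0.2006 + 0.4362 + 7.376 = 8.013 mR/h.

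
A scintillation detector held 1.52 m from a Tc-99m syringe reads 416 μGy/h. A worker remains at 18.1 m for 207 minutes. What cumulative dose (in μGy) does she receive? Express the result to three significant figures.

10.1 μGy

Intensity scales as (d₁/d₂)², so rate at 18.1 m:
(1.52/18.1)² = 0.007052, so 416 × 0.007052 = 2.934 μGy/h.
Dose = rate × time = 2.934 μGy/h × 3.450 h = 10.12 μGy.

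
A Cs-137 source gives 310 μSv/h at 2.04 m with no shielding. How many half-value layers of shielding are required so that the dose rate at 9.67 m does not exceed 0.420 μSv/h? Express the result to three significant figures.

5.04 half-value layers

At 9.67 m, distance alone gives (2.04/9.67)² = 0.04450, so 310 × 0.04450 = 13.79 μSv/h.
Further attenuation needed: 13.79/0.420 = 32.83.
n = log₂(32.83) = 5.037 half-value layers.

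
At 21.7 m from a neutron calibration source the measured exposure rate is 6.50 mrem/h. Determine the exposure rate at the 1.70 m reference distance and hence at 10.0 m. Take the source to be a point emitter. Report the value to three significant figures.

1060 mrem/h; 30.6 mrem/h

Since intensity falls as 1/r²,
At 1.70 m: (21.7/1.70)² = 162.9, so 6.50 × 162.9 = 1059 mrem/h
At 10.0 m: 1059 × (1.70/10.0)² = 1059 × 0.02890 = 30.61 mrem/h.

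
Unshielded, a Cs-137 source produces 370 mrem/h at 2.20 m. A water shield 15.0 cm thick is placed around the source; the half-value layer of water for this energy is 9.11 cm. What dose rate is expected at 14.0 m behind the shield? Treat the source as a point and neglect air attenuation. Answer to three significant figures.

2.92 mrem/h

Distance alone: (2.20/14.0)² = 0.02469, so 370 × 0.02469 = 9.135 mrem/h.
Shield: 15.0/9.11 = 1.647 half-value layers → attenuation 2^(−1.647) = 0.3193.
Combined: 9.135 × 0.3193 = 2.917 mrem/h.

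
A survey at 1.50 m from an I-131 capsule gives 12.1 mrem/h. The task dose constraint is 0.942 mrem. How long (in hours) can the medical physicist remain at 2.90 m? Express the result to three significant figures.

0.291 h

By the inverse-square law, rate at 2.90 m:
(1.50/2.90)² = 0.2675, so 12.1 × 0.2675 = 3.237 mrem/h.
Stay time = 0.942 mrem ÷ 3.237 mrem/h = 0.2910 h.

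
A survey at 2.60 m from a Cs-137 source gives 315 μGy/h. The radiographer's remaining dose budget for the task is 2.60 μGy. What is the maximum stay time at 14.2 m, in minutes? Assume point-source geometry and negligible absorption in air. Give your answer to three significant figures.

Applying the 1/r² law, rate at 14.2 m:
(2.60/14.2)² = 0.03353, so 315 × 0.03353 = 10.56 μGy/h.
Stay time = 2.60 μGy ÷ 10.56 μGy/h = 0.2462 h = 14.77 min.

14.8 min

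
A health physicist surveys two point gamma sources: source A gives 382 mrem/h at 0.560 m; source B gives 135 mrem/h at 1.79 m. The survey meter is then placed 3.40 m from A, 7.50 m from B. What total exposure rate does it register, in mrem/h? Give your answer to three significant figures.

18.1 mrem/h

Each source contributes Iᵢ·(dᵢ/rᵢ)²; contributions add.
A: 382 × (0.560/3.40)² = 10.36 mrem/h
B: 135 × (1.79/7.50)² = 7.690 mrem/h
Total = 10.36 + 7.690 = 18.05 mrem/h.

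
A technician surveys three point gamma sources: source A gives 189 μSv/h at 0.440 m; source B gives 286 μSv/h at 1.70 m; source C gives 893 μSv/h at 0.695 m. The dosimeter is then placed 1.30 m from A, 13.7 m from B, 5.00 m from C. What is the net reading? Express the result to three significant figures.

By superposition, sum each source's inverse-square contribution:
A: 189 × (0.440/1.30)² = 21.65 μSv/h
B: 286 × (1.70/13.7)² = 4.404 μSv/h
C: 893 × (0.695/5.00)² = 17.25 μSv/h
Total = 21.65 + 4.404 + 17.25 = 43.30 μSv/h.

43.3 μSv/h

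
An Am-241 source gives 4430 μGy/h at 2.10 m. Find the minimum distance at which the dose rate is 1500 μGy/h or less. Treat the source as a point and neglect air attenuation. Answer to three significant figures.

3.61 m

Since intensity falls as 1/r², d₂ = d₁·√(I₁/I₂).
I₁/I₂ = 4430/1500 = 2.953, so d₂ = 2.10 × √2.953 = 3.609 m.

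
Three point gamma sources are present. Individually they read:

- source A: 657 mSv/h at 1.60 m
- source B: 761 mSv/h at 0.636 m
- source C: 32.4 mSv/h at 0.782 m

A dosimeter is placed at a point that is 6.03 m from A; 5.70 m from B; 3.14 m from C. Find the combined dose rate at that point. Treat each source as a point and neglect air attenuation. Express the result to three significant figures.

57.7 mSv/h

By superposition, sum each source's inverse-square contribution:
A: 657 × (1.60/6.03)² = 46.26 mSv/h
B: 761 × (0.636/5.70)² = 9.474 mSv/h
C: 32.4 × (0.782/3.14)² = 2.010 mSv/h
Total = 46.26 + 9.474 + 2.010 = 57.74 mSv/h.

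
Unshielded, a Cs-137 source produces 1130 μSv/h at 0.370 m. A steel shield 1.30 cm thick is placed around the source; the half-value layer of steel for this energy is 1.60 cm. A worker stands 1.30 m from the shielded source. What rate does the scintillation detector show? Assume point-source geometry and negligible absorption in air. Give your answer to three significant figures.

52.1 μSv/h

Distance alone: 1130 × (0.370/1.30)² = 1130 × 0.08101 = 91.54 μSv/h.
Shield: 1.30/1.60 = 0.8125 half-value layers → attenuation 2^(−0.8125) = 0.5694.
Combined: 91.54 × 0.5694 = 52.12 μSv/h.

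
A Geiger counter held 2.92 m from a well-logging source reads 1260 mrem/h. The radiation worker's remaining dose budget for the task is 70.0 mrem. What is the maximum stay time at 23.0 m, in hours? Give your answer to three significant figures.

Intensity scales as (d₁/d₂)², so rate at 23.0 m:
(2.92/23.0)² = 0.01612, so 1260 × 0.01612 = 20.31 mrem/h.
Stay time = 70.0 mrem ÷ 20.31 mrem/h = 3.447 h.

3.45 h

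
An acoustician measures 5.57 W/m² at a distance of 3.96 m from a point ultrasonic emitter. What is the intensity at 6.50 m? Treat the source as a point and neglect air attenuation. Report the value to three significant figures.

Intensity scales as (d₁/d₂)², so the rate at 6.50 m is
(3.96/6.50)² = 0.3712, so 5.57 × 0.3712 = 2.068 W/m².

2.07 W/m²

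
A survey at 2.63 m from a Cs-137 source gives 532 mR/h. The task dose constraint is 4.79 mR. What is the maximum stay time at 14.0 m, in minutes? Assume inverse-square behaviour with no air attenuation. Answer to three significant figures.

15.3 min

Intensity scales as (d₁/d₂)², so rate at 14.0 m:
(2.63/14.0)² = 0.03529, so 532 × 0.03529 = 18.77 mR/h.
Stay time = 4.79 mR ÷ 18.77 mR/h = 0.2552 h = 15.31 min.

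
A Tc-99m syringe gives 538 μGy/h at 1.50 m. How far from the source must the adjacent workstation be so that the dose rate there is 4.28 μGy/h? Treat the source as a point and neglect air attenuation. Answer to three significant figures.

16.8 m

By the inverse-square law, d₂ = d₁·√(I₁/I₂).
I₁/I₂ = 538/4.28 = 125.7, so d₂ = 1.50 × √125.7 = 16.82 m.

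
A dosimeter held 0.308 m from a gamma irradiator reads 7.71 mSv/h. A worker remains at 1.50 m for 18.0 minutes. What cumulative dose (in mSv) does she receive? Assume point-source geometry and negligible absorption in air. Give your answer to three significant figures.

0.0975 mSv

Intensity scales as (d₁/d₂)², so rate at 1.50 m:
(0.308/1.50)² = 0.04216, so 7.71 × 0.04216 = 0.3251 mSv/h.
Dose = rate × time = 0.3251 mSv/h × 0.3000 h = 0.09753 mSv.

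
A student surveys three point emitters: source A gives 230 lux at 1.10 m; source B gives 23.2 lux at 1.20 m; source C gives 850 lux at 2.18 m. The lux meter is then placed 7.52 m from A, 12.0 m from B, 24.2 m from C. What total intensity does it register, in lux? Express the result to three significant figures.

By superposition, sum each source's inverse-square contribution:
A: 230 × (1.10/7.52)² = 4.921 lux
B: 23.2 × (1.20/12.0)² = 0.2320 lux
C: 850 × (2.18/24.2)² = 6.898 lux
Total = 4.921 + 0.2320 + 6.898 = 12.05 lux.

12.1 lux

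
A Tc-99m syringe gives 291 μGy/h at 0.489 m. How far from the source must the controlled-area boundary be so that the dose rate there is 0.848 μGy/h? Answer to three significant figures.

9.06 m

By the inverse-square law, d₂ = d₁·√(I₁/I₂).
I₁/I₂ = 291/0.848 = 343.2, so d₂ = 0.489 × √343.2 = 9.059 m.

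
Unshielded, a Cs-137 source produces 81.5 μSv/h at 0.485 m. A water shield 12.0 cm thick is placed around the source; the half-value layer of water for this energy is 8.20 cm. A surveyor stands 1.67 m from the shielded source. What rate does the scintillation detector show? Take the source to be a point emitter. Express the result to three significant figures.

Distance alone: (0.485/1.67)² = 0.08434, so 81.5 × 0.08434 = 6.874 μSv/h.
Shield: 12.0/8.20 = 1.463 half-value layers → attenuation 2^(−1.463) = 0.3627.
Combined: 6.874 × 0.3627 = 2.493 μSv/h.

2.49 μSv/h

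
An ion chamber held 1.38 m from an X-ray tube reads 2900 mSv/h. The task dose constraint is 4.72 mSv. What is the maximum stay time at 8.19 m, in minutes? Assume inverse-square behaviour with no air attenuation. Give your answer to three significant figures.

3.44 min

Since intensity falls as 1/r², rate at 8.19 m:
(1.38/8.19)² = 0.02839, so 2900 × 0.02839 = 82.33 mSv/h.
Stay time = 4.72 mSv ÷ 82.33 mSv/h = 0.05733 h = 3.440 min.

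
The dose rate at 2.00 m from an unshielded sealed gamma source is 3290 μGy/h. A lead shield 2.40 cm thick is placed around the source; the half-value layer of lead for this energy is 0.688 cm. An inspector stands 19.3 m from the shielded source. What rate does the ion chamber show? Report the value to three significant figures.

3.15 μGy/h

Distance alone: (2.00/19.3)² = 0.01074, so 3290 × 0.01074 = 35.33 μGy/h.
Shield: 2.40/0.688 = 3.488 half-value layers → attenuation 2^(−3.488) = 0.08913.
Combined: 35.33 × 0.08913 = 3.149 μGy/h.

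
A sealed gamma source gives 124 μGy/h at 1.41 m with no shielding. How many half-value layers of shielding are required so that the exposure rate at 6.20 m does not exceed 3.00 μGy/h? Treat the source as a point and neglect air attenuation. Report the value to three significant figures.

1.10 half-value layers

At 6.20 m, distance alone gives 124 × (1.41/6.20)² = 124 × 0.05172 = 6.413 μGy/h.
Further attenuation needed: 6.413/3.00 = 2.138.
n = log₂(2.138) = 1.096 half-value layers.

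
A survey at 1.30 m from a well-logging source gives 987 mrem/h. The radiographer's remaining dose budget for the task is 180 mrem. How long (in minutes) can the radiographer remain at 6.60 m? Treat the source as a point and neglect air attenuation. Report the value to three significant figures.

Intensity scales as (d₁/d₂)², so rate at 6.60 m:
987 × (1.30/6.60)² = 987 × 0.03880 = 38.30 mrem/h.
Stay time = 180 mrem ÷ 38.30 mrem/h = 4.700 h = 282.0 min.

282 min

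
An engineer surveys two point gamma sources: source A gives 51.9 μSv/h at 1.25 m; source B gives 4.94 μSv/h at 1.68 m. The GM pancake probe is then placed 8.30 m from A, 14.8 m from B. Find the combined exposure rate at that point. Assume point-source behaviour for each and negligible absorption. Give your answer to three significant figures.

1.24 μSv/h

By superposition, sum each source's inverse-square contribution:
A: 51.9 × (1.25/8.30)² = 1.177 μSv/h
B: 4.94 × (1.68/14.8)² = 0.06365 μSv/h
Total = 1.177 + 0.06365 = 1.241 μSv/h.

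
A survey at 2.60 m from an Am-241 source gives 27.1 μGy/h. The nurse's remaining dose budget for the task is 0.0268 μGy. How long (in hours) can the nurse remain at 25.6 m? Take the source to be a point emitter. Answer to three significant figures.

0.0959 h

By the inverse-square law, rate at 25.6 m:
27.1 × (2.60/25.6)² = 27.1 × 0.01031 = 0.2794 μGy/h.
Stay time = 0.0268 μGy ÷ 0.2794 μGy/h = 0.09592 h.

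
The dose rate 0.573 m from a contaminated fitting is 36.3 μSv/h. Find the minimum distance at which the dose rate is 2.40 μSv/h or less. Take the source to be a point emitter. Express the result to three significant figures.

2.23 m

Applying the 1/r² law, d₂ = d₁·√(I₁/I₂).
I₁/I₂ = 36.3/2.40 = 15.12, so d₂ = 0.573 × √15.12 = 2.228 m.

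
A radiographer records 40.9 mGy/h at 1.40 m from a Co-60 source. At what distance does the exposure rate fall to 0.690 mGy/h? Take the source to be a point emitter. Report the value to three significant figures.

Using I₁d₁² = I₂d₂², d₂ = d₁·√(I₁/I₂).
I₁/I₂ = 40.9/0.690 = 59.28, so d₂ = 1.40 × √59.28 = 10.78 m.

10.8 m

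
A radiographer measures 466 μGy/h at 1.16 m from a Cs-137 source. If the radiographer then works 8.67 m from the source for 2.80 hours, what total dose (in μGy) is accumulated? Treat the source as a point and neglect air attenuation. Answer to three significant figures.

23.4 μGy

Using I₁d₁² = I₂d₂², rate at 8.67 m:
(1.16/8.67)² = 0.01790, so 466 × 0.01790 = 8.341 μGy/h.
Dose = rate × time = 8.341 μGy/h × 2.800 h = 23.35 μGy.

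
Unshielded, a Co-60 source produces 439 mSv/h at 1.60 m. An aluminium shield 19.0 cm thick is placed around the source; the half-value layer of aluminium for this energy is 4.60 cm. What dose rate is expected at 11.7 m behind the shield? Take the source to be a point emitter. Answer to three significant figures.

0.469 mSv/h

Distance alone: (1.60/11.7)² = 0.01870, so 439 × 0.01870 = 8.209 mSv/h.
Shield: 19.0/4.60 = 4.130 half-value layers → attenuation 2^(−4.130) = 0.05711.
Combined: 8.209 × 0.05711 = 0.4688 mSv/h.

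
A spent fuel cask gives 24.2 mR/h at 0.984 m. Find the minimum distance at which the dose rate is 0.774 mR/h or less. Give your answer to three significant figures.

Applying the 1/r² law, d₂ = d₁·√(I₁/I₂).
I₁/I₂ = 24.2/0.774 = 31.27, so d₂ = 0.984 × √31.27 = 5.502 m.

5.50 m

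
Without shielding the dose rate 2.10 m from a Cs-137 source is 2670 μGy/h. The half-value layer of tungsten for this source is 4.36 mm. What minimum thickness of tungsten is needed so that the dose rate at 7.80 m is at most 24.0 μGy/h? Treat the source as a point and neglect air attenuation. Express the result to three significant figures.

13.1 mm

At 7.80 m, distance alone gives (2.10/7.80)² = 0.07249, so 2670 × 0.07249 = 193.5 μGy/h.
Further attenuation needed: 193.5/24.0 = 8.062.
n = log₂(8.062) = 3.011 half-value layers.
Thickness = 3.011 × 4.36 mm = 13.13 mm.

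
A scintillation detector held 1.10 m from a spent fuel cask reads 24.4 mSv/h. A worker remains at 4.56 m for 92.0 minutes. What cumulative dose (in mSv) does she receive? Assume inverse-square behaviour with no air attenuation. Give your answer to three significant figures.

2.18 mSv

Applying the 1/r² law, rate at 4.56 m:
(1.10/4.56)² = 0.05819, so 24.4 × 0.05819 = 1.420 mSv/h.
Dose = rate × time = 1.420 mSv/h × 1.533 h = 2.177 mSv.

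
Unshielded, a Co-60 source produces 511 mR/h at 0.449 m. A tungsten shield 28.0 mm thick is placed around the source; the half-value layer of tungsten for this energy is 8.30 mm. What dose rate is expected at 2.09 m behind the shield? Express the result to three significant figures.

2.28 mR/h

Distance alone: (0.449/2.09)² = 0.04615, so 511 × 0.04615 = 23.58 mR/h.
Shield: 28.0/8.30 = 3.373 half-value layers → attenuation 2^(−3.373) = 0.09652.
Combined: 23.58 × 0.09652 = 2.276 mR/h.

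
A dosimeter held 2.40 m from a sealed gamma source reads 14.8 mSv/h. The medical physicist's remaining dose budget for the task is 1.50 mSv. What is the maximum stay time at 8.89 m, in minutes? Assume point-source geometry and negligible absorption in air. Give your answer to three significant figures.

83.4 min

By the inverse-square law, rate at 8.89 m:
14.8 × (2.40/8.89)² = 14.8 × 0.07288 = 1.079 mSv/h.
Stay time = 1.50 mSv ÷ 1.079 mSv/h = 1.390 h = 83.40 min.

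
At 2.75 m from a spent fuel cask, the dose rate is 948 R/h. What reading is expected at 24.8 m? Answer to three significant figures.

11.7 R/h

Intensity scales as (d₁/d₂)², so the rate at 24.8 m is
948 × (2.75/24.8)² = 948 × 0.01230 = 11.66 R/h.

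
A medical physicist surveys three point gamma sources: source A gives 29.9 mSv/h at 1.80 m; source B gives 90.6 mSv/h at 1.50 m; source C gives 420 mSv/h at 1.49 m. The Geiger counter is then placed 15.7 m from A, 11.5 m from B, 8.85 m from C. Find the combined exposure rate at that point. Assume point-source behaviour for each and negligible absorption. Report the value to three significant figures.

13.8 mSv/h

Each source contributes Iᵢ·(dᵢ/rᵢ)²; contributions add.
A: 29.9 × (1.80/15.7)² = 0.3930 mSv/h
B: 90.6 × (1.50/11.5)² = 1.541 mSv/h
C: 420 × (1.49/8.85)² = 11.91 mSv/h
Total = 0.3930 + 1.541 + 11.91 = 13.84 mSv/h.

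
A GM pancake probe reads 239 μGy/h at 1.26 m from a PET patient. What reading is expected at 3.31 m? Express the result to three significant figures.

Intensity scales as (d₁/d₂)², so the rate at 3.31 m is
(1.26/3.31)² = 0.1449, so 239 × 0.1449 = 34.63 μGy/h.

34.6 μGy/h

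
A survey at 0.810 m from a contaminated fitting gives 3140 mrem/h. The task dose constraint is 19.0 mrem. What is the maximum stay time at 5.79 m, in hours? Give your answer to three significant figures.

0.309 h

Using I₁d₁² = I₂d₂², rate at 5.79 m:
3140 × (0.810/5.79)² = 3140 × 0.01957 = 61.45 mrem/h.
Stay time = 19.0 mrem ÷ 61.45 mrem/h = 0.3092 h.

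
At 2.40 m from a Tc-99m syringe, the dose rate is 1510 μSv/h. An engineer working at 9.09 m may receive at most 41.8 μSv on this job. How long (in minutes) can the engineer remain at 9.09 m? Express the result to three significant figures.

23.8 min

Intensity scales as (d₁/d₂)², so rate at 9.09 m:
1510 × (2.40/9.09)² = 1510 × 0.06971 = 105.3 μSv/h.
Stay time = 41.8 μSv ÷ 105.3 μSv/h = 0.3970 h = 23.82 min.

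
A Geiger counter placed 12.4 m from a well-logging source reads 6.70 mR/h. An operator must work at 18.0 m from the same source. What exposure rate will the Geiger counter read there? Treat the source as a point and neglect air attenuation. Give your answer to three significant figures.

3.18 mR/h

Since intensity falls as 1/r², scaling from 12.4 m to 18.0 m:
(12.4/18.0)² = 0.4746, so 6.70 × 0.4746 = 3.180 mR/h.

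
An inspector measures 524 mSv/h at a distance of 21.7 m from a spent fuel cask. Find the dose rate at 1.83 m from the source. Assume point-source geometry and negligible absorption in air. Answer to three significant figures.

Since intensity falls as 1/r², the rate at 1.83 m is
(21.7/1.83)² = 140.6, so 524 × 140.6 = 73670 mSv/h.

73700 mSv/h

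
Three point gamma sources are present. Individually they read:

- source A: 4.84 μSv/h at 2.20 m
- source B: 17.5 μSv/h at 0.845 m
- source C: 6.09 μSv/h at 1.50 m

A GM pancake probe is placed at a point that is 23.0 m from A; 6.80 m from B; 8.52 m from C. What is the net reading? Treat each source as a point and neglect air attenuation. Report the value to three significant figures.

Each source contributes Iᵢ·(dᵢ/rᵢ)²; contributions add.
A: 4.84 × (2.20/23.0)² = 0.04428 μSv/h
B: 17.5 × (0.845/6.80)² = 0.2702 μSv/h
C: 6.09 × (1.50/8.52)² = 0.1888 μSv/h
Total = 0.04428 + 0.2702 + 0.1888 = 0.5033 μSv/h.

0.503 μSv/h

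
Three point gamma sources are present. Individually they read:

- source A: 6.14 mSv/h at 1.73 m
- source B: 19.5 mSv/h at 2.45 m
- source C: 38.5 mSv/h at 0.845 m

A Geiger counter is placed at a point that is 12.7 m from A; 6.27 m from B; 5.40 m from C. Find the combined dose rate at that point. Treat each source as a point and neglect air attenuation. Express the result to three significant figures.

Each source contributes Iᵢ·(dᵢ/rᵢ)²; contributions add.
A: 6.14 × (1.73/12.7)² = 0.1139 mSv/h
B: 19.5 × (2.45/6.27)² = 2.977 mSv/h
C: 38.5 × (0.845/5.40)² = 0.9427 mSv/h
Total = 0.1139 + 2.977 + 0.9427 = 4.034 mSv/h.

4.03 mSv/h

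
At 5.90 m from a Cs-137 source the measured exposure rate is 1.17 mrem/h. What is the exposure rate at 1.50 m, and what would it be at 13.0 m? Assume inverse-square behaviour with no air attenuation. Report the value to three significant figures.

18.1 mrem/h; 0.241 mrem/h

Since intensity falls as 1/r²,
At 1.50 m: (5.90/1.50)² = 15.47, so 1.17 × 15.47 = 18.10 mrem/h
At 13.0 m: 18.10 × (1.50/13.0)² = 18.10 × 0.01331 = 0.2409 mrem/h.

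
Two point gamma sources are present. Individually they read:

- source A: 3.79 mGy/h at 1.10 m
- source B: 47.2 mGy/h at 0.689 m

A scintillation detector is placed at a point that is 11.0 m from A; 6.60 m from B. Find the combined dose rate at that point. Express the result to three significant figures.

Each source contributes Iᵢ·(dᵢ/rᵢ)²; contributions add.
A: 3.79 × (1.10/11.0)² = 0.03790 mGy/h
B: 47.2 × (0.689/6.60)² = 0.5144 mGy/h
Total = 0.03790 + 0.5144 = 0.5523 mGy/h.

0.552 mGy/h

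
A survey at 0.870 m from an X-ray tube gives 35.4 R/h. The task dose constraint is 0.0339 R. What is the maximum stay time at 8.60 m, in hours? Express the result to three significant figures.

0.0936 h

Using I₁d₁² = I₂d₂², rate at 8.60 m:
(0.870/8.60)² = 0.01023, so 35.4 × 0.01023 = 0.3621 R/h.
Stay time = 0.0339 R ÷ 0.3621 R/h = 0.09362 h.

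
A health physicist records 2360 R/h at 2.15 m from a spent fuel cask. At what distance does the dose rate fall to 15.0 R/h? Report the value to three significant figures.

Intensity scales as (d₁/d₂)², so d₂ = d₁·√(I₁/I₂).
I₁/I₂ = 2360/15.0 = 157.3, so d₂ = 2.15 × √157.3 = 26.97 m.

27.0 m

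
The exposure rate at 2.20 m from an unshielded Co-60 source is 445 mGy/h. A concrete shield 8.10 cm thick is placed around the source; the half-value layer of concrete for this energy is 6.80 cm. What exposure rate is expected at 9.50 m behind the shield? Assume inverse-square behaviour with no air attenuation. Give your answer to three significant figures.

10.5 mGy/h

Distance alone: 445 × (2.20/9.50)² = 445 × 0.05363 = 23.87 mGy/h.
Shield: 8.10/6.80 = 1.191 half-value layers → attenuation 2^(−1.191) = 0.4380.
Combined: 23.87 × 0.4380 = 10.46 mGy/h.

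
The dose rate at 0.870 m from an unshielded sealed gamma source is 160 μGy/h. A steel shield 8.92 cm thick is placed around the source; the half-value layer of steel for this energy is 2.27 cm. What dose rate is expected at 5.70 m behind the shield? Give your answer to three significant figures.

Distance alone: (0.870/5.70)² = 0.02330, so 160 × 0.02330 = 3.728 μGy/h.
Shield: 8.92/2.27 = 3.930 half-value layers → attenuation 2^(−3.930) = 0.06561.
Combined: 3.728 × 0.06561 = 0.2446 μGy/h.

0.245 μGy/h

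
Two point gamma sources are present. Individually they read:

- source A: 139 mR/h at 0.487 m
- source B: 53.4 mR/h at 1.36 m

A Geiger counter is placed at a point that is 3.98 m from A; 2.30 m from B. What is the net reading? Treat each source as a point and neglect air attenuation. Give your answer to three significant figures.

Each source contributes Iᵢ·(dᵢ/rᵢ)²; contributions add.
A: 139 × (0.487/3.98)² = 2.081 mR/h
B: 53.4 × (1.36/2.30)² = 18.67 mR/h
Total = 2.081 + 18.67 = 20.75 mR/h.

20.8 mR/h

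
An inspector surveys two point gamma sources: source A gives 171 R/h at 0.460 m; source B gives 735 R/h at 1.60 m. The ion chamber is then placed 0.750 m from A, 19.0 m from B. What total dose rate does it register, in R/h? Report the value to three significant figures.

69.5 R/h

By superposition, sum each source's inverse-square contribution:
A: 171 × (0.460/0.750)² = 64.33 R/h
B: 735 × (1.60/19.0)² = 5.212 R/h
Total = 64.33 + 5.212 = 69.54 R/h.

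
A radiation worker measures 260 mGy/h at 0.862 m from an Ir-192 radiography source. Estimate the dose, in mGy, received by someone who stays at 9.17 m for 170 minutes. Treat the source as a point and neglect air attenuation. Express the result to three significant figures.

By the inverse-square law, rate at 9.17 m:
260 × (0.862/9.17)² = 260 × 0.008836 = 2.297 mGy/h.
Dose = rate × time = 2.297 mGy/h × 2.833 h = 6.507 mGy.

6.51 mGy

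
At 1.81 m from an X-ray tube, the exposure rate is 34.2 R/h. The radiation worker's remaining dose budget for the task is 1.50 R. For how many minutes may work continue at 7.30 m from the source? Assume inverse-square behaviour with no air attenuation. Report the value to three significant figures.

By the inverse-square law, rate at 7.30 m:
34.2 × (1.81/7.30)² = 34.2 × 0.06148 = 2.103 R/h.
Stay time = 1.50 R ÷ 2.103 R/h = 0.7133 h = 42.80 min.

42.8 min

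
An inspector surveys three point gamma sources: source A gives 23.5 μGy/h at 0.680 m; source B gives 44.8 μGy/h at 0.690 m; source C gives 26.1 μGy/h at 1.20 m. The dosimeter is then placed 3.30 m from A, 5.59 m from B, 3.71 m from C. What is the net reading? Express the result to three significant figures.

4.41 μGy/h

Each source contributes Iᵢ·(dᵢ/rᵢ)²; contributions add.
A: 23.5 × (0.680/3.30)² = 0.9978 μGy/h
B: 44.8 × (0.690/5.59)² = 0.6826 μGy/h
C: 26.1 × (1.20/3.71)² = 2.731 μGy/h
Total = 0.9978 + 0.6826 + 2.731 = 4.411 μGy/h.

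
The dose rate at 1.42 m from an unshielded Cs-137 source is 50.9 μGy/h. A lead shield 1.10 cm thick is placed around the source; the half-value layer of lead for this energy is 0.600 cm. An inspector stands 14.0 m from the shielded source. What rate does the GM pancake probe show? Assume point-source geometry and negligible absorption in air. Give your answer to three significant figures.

0.147 μGy/h

Distance alone: 50.9 × (1.42/14.0)² = 50.9 × 0.01029 = 0.5238 μGy/h.
Shield: 1.10/0.600 = 1.833 half-value layers → attenuation 2^(−1.833) = 0.2807.
Combined: 0.5238 × 0.2807 = 0.1470 μGy/h.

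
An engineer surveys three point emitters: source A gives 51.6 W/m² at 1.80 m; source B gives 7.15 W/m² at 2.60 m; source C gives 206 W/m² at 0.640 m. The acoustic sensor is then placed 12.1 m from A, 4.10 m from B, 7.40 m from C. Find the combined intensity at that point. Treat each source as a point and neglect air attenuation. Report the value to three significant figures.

5.56 W/m²

By superposition, sum each source's inverse-square contribution:
A: 51.6 × (1.80/12.1)² = 1.142 W/m²
B: 7.15 × (2.60/4.10)² = 2.875 W/m²
C: 206 × (0.640/7.40)² = 1.541 W/m²
Total = 1.142 + 2.875 + 1.541 = 5.558 W/m².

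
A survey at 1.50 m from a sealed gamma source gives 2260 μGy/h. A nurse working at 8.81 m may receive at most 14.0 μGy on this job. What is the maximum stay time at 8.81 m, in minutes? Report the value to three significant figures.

By the inverse-square law, rate at 8.81 m:
(1.50/8.81)² = 0.02899, so 2260 × 0.02899 = 65.52 μGy/h.
Stay time = 14.0 μGy ÷ 65.52 μGy/h = 0.2137 h = 12.82 min.

12.8 min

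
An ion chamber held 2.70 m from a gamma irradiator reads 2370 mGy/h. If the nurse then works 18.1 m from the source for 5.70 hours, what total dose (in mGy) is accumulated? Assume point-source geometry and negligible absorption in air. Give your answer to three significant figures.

301 mGy

Intensity scales as (d₁/d₂)², so rate at 18.1 m:
2370 × (2.70/18.1)² = 2370 × 0.02225 = 52.73 mGy/h.
Dose = rate × time = 52.73 mGy/h × 5.700 h = 300.6 mGy.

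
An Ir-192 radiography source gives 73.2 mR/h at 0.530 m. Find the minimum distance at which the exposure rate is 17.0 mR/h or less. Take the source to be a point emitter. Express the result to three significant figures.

1.10 m

Since intensity falls as 1/r², d₂ = d₁·√(I₁/I₂).
I₁/I₂ = 73.2/17.0 = 4.306, so d₂ = 0.530 × √4.306 = 1.100 m.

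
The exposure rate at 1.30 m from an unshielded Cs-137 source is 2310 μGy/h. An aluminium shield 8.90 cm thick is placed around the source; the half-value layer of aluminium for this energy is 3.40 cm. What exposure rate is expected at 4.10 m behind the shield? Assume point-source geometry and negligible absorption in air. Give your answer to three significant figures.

37.8 μGy/h

Distance alone: 2310 × (1.30/4.10)² = 2310 × 0.1005 = 232.2 μGy/h.
Shield: 8.90/3.40 = 2.618 half-value layers → attenuation 2^(−2.618) = 0.1629.
Combined: 232.2 × 0.1629 = 37.83 μGy/h.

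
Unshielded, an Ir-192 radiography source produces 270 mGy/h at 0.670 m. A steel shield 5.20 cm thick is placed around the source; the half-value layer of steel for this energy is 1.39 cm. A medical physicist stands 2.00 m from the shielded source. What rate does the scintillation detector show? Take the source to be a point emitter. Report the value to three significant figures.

2.27 mGy/h

Distance alone: 270 × (0.670/2.00)² = 270 × 0.1122 = 30.29 mGy/h.
Shield: 5.20/1.39 = 3.741 half-value layers → attenuation 2^(−3.741) = 0.07479.
Combined: 30.29 × 0.07479 = 2.265 mGy/h.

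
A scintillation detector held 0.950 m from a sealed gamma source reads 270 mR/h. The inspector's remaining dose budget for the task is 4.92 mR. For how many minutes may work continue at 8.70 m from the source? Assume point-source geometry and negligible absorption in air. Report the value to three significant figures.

91.7 min

Using I₁d₁² = I₂d₂², rate at 8.70 m:
270 × (0.950/8.70)² = 270 × 0.01192 = 3.218 mR/h.
Stay time = 4.92 mR ÷ 3.218 mR/h = 1.529 h = 91.74 min.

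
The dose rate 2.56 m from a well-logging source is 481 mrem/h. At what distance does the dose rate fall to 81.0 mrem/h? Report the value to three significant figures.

6.24 m

Using I₁d₁² = I₂d₂², d₂ = d₁·√(I₁/I₂).
I₁/I₂ = 481/81.0 = 5.938, so d₂ = 2.56 × √5.938 = 6.238 m.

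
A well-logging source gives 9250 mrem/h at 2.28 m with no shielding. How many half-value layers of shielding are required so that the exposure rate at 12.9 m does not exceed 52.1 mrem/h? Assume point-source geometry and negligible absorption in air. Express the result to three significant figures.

2.47 half-value layers

At 12.9 m, distance alone gives (2.28/12.9)² = 0.03124, so 9250 × 0.03124 = 289.0 mrem/h.
Further attenuation needed: 289.0/52.1 = 5.547.
n = log₂(5.547) = 2.472 half-value layers.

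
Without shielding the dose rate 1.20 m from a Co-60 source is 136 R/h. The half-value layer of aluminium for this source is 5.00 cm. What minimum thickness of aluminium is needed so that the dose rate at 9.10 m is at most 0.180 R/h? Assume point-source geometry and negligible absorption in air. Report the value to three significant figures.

18.6 cm

At 9.10 m, distance alone gives 136 × (1.20/9.10)² = 136 × 0.01739 = 2.365 R/h.
Further attenuation needed: 2.365/0.180 = 13.14.
n = log₂(13.14) = 3.716 half-value layers.
Thickness = 3.716 × 5.00 cm = 18.58 cm.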